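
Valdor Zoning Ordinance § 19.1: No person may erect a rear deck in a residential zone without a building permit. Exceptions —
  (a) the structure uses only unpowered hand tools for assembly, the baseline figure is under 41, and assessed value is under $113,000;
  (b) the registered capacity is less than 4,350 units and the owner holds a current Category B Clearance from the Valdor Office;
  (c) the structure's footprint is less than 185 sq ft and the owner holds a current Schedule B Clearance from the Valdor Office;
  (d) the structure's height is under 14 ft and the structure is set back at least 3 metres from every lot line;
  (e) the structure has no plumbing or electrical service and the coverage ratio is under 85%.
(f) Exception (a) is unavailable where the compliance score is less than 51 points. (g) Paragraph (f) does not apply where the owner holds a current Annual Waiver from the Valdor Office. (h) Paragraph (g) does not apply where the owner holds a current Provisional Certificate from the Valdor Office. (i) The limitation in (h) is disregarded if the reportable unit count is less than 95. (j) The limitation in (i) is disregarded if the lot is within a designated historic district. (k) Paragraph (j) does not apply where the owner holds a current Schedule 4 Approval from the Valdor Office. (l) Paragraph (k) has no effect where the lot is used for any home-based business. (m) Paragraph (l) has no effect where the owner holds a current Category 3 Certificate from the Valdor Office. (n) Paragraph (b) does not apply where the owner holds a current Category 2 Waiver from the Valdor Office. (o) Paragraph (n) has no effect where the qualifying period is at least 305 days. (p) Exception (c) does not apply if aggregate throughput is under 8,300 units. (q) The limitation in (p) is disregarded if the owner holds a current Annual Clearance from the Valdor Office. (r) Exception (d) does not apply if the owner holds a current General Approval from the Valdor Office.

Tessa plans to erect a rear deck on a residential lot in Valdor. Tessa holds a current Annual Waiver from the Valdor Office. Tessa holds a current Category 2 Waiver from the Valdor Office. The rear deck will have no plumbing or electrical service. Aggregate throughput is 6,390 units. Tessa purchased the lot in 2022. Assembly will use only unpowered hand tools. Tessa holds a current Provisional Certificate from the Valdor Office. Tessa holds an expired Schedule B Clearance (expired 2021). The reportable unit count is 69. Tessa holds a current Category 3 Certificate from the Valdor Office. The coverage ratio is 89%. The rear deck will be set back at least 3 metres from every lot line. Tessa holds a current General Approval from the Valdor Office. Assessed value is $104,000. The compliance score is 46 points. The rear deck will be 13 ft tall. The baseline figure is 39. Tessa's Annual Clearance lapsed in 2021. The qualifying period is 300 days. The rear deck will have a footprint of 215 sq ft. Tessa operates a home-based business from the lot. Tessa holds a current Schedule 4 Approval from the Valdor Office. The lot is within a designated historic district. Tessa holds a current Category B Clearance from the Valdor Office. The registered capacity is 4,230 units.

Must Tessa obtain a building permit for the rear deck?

No — exception (a) applies; Tessa does not need a building permit.

Exception (a) is satisfied on its face — assembly uses only hand tools; the baseline figure is 39, under the 41 limit; assessed value is $104,000, under the $113,000 limit. Applying paragraphs (f)–(m): (f) operates (the compliance score is 46 points, less than the 51 points limit), but is itself disapplied by (g): (g) operates against (f): a current Annual Waiver is held. (h) applies (a current Provisional Certificate is held), but yields to (i): (i) is triggered — the reportable unit count is 69, less than the 95 limit. (j) operates (the lot is in a historic district), but yields to (k): (k) operates against (j): a current Schedule 4 Approval is held. (l) is triggered (a home-based business operates on the lot), but is overridden by (m): (m) operates against (l): a current Category 3 Certificate is held. So (a) applies.
Exception (b)'s conditions are all satisfied: the registered capacity is 4,230 units, less than the 4,350 units limit; a current Category B Clearance is held. Turning to paragraphs (n)–(o): (n) operates against (b): a current Category 2 Waiver is held. (o) is not triggered (the qualifying period is 300 days, short of 305 days), so (n) stands. (b) is therefore removed.
Exception (c) requires that the structure's footprint is less than 185 sq ft; but the structure's footprint is 215 sq ft, not less than 185 sq ft, so (c) is unavailable.
Exception (d): the structure's height is 13 ft, under the 14 ft limit; the setback is at least 3 m on every side — every condition holds. But: (r) is engaged — a current General Approval is held. (d) is therefore removed.
Exception (e) fails — the coverage ratio is 89%, not under 85%.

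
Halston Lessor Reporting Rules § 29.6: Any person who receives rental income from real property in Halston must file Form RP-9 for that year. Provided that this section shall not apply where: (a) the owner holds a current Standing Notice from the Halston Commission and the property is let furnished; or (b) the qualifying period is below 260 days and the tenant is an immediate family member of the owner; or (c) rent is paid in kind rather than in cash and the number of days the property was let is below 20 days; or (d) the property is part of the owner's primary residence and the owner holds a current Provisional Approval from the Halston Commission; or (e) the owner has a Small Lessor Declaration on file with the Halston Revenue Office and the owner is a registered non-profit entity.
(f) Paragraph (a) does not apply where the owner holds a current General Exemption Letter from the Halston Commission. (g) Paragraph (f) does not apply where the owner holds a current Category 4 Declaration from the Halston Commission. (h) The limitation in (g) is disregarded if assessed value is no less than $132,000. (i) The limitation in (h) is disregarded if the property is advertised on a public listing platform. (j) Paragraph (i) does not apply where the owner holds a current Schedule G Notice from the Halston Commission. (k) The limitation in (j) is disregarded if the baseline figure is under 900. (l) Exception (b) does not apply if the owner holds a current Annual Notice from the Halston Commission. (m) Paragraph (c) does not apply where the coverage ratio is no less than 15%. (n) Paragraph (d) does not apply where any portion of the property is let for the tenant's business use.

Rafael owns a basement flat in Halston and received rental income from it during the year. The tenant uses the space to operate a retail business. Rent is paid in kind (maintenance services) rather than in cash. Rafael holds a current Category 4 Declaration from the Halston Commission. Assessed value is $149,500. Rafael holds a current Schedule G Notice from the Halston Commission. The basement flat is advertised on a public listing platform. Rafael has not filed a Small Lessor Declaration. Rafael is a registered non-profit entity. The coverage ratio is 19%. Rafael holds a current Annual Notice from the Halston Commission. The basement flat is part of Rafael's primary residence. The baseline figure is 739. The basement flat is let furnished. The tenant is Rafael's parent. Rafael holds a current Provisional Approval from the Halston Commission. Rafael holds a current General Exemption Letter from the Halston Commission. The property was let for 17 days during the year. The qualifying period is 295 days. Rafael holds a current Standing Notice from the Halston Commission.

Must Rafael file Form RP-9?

No — exception (a) applies; Rafael is not required to file Form RP-9.

Exception (a): a current Standing Notice is held; the property is let furnished — every condition holds. Under paragraphs (f)–(k): (f) would limit (a) — a current General Exemption Letter is held — but (g) sets (f) aside: (g) operates — a current Category 4 Declaration is held. (h) would limit (g) — assessed value is $149,500, meeting the $132,000 threshold — but (i) sets (h) aside: (i) operates against (h): the property is publicly advertised. (j) operates (a current Schedule G Notice is held), but is set aside by (k): (k) operates against (j): the baseline figure is 739, under the 900 limit. (a) remains available.
Exception (b) fails — the qualifying period is 295 days, not below 260 days.
Exception (c): rent is paid in kind; the number of days the property was let is 17 days, below the 20 days limit — every condition holds. However, paragraph (m) must be considered: (m) operates against (c): the coverage ratio is 19%, meeting the 15% threshold. Exception (c) does not apply.
Exception (d): the basement flat is part of the primary residence; a current Provisional Approval is held — every condition holds. But applying paragraph (n): (n) operates against (d): the space is let for business use. (d) is therefore removed.
Exception (e) fails — no Small Lessor Declaration is on file.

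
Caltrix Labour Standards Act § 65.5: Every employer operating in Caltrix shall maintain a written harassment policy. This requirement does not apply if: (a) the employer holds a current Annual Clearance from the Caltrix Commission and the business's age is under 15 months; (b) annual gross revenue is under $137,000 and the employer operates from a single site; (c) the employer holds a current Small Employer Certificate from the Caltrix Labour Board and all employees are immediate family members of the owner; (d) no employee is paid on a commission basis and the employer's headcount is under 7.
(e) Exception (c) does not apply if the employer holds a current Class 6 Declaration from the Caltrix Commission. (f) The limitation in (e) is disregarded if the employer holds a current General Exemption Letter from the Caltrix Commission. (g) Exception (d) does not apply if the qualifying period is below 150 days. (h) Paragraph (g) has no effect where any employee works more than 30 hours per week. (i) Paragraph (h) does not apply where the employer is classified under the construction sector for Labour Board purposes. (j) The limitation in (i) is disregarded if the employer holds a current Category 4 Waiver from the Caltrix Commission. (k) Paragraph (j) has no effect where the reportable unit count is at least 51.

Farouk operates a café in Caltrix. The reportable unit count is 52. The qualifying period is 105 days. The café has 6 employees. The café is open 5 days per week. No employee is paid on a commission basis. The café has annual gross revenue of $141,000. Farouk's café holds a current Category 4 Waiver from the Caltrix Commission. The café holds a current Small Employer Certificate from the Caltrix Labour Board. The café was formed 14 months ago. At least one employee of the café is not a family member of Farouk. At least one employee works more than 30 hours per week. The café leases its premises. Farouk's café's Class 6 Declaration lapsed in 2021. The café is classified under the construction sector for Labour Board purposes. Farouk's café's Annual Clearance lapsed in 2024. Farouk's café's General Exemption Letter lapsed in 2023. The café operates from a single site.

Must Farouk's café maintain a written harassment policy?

Yes — Farouk's café must maintain a written harassment policy.

Exception (a) requires that the employer holds a current Annual Clearance from the Caltrix Commission; but there is no Annual Clearance in force, so (a) is unavailable.
Exception (b) requires that annual gross revenue is under $137,000; but annual gross revenue is $141,000, not under $137,000, so (b) is unavailable.
Exception (c) does not apply: at least one employee is not a family member.
All of (d)'s requirements are met (no employee is paid on commission; the employer's headcount is 6, under the 7 limit). However, paragraphs (g)–(k) must be considered: (g) is engaged — the qualifying period is 105 days, below the 150 days limit. (h) would limit (g) — at least one employee exceeds 30 hours/week — but (i) sets (h) aside: (i) is triggered — the café is classified under the construction sector. (j) would limit (i) — a current Category 4 Waiver is held — but (k) sets (j) aside: (k) operates against (j): the reportable unit count is 52, meeting the 51 threshold. Exception (d) does not apply.
None of the exceptions is available; § 65.5 applies in full.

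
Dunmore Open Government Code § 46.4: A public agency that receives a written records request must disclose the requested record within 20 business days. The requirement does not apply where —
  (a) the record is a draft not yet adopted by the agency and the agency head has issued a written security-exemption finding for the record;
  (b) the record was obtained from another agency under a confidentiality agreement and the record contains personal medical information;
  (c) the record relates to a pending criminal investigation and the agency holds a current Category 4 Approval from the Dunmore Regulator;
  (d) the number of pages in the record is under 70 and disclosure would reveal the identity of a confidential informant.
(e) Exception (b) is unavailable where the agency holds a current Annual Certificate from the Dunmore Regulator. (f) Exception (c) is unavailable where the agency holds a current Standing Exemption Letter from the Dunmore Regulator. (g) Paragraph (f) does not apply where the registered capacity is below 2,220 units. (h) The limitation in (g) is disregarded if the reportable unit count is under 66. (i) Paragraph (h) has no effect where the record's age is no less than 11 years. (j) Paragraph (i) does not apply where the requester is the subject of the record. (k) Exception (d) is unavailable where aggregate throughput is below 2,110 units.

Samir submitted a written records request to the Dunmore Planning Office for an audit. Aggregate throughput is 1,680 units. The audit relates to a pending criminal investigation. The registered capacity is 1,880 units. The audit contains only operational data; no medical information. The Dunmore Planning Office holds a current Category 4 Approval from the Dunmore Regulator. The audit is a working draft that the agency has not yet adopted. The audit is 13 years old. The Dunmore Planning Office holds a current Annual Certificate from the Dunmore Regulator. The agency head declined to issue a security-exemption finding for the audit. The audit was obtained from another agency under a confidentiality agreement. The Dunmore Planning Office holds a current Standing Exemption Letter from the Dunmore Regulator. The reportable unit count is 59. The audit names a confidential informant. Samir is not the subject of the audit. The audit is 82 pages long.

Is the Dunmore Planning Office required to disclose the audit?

Exception (a) does not apply: the agency head declined to issue a security-exemption finding.
Exception (b) fails — the audit contains only operational data.
All of (c)'s requirements are met (the audit relates to a pending investigation; a current Category 4 Approval is held). Under paragraphs (f)–(j): (f) is engaged (a current Standing Exemption Letter is held), but is itself disapplied by (g): (g) operates against (f): the registered capacity is 1,880 units, below the 2,220 units limit. (h) would limit (g) — the reportable unit count is 59, under the 66 limit — but (i) sets (h) aside: (i) operates against (h): the record's age is 13 years, meeting the 11 years threshold. (j), which would lift (i), is not engaged — Samir is not the subject of the audit. (c) remains available.
Exception (d) fails — the number of pages in the record is 82, not under 70.

No — exception (c) applies; the Dunmore Planning Office is not required to disclose the audit.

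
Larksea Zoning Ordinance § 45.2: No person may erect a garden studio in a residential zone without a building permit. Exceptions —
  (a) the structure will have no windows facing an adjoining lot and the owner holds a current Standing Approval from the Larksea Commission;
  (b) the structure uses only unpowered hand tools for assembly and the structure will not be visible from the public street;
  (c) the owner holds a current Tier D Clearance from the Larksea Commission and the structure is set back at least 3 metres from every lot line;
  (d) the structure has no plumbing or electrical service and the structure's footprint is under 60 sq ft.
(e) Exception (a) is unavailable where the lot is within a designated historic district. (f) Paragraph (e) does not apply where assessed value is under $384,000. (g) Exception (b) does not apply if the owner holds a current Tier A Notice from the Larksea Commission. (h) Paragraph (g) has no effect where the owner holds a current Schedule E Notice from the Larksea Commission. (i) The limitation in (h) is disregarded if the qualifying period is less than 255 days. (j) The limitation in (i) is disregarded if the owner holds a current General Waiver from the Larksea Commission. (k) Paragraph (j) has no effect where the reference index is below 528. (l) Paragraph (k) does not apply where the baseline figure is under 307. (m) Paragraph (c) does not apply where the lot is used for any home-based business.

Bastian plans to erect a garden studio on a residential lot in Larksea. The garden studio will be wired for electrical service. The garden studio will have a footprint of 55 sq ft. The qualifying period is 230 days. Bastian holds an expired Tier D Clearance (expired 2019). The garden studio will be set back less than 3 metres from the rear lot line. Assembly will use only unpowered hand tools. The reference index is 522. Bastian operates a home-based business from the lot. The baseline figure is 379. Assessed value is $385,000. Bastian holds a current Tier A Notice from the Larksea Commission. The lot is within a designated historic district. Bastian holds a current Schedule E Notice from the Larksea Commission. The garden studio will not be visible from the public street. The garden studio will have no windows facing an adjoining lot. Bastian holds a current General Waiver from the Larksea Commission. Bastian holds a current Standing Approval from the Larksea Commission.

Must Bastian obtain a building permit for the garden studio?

Exception (a): no windows face an adjoining lot; a current Standing Approval is held — every condition holds. However, paragraphs (e)–(f) must be considered: (e) applies — the lot is in a historic district. (f), which would lift (e), does not operate here — assessed value is $385,000, not under $384,000. So (a) is unavailable.
Exception (b): assembly uses only hand tools; the structure will not be visible from the street — every condition holds. But: (g) operates against (b): a current Tier A Notice is held. (h) is engaged (a current Schedule E Notice is held), but is itself disapplied by (i): (i) operates against (h): the qualifying period is 230 days, less than the 255 days limit. (j) would limit (i) — a current General Waiver is held — but (k) sets (j) aside: (k) operates against (j): the reference index is 522, below the 528 limit. (l), which would lift (k), is inapplicable — the baseline figure is 379, not under 307. Exception (b) does not apply.
Exception (c) fails — the Tier D Clearance is not current.
Exception (d) does not apply: electrical service is planned.
No exception displaces § 45.2.

Yes — Bastian must obtain a building permit.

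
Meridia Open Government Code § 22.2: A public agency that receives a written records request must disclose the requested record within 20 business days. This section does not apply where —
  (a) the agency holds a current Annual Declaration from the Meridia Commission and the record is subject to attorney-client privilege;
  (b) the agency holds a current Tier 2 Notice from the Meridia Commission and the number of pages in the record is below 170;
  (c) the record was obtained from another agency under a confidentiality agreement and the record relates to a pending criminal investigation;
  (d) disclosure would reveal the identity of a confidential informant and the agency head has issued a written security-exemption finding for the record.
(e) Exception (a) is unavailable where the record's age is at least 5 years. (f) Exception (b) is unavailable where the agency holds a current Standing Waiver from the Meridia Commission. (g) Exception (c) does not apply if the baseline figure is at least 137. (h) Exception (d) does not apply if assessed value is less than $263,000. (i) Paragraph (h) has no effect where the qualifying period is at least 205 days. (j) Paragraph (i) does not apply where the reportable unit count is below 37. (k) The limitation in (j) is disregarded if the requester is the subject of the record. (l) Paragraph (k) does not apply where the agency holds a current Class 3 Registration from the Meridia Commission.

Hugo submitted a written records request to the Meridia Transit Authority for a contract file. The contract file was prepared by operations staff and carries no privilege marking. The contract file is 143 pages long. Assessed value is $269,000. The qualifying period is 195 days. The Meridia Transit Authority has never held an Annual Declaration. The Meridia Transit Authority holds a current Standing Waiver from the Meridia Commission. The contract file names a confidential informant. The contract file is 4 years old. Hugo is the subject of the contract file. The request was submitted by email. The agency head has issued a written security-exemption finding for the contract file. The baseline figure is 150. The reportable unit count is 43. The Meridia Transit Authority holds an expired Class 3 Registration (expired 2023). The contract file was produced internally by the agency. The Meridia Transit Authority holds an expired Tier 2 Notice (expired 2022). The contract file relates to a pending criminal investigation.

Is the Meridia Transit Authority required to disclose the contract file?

Exception (a) requires that the agency holds a current Annual Declaration from the Meridia Commission; but no current Annual Declaration is held, so (a) is unavailable.
Exception (b) does not apply: the Tier 2 Notice is not current.
Exception (c) requires that the record was obtained from another agency under a confidentiality agreement; but the contract file was produced internally, so (c) is unavailable.
Exception (d)'s conditions are all satisfied: the contract file names a confidential informant; a written security-exemption finding has been issued. As to paragraphs (h)–(l): (h), which would limit (d), is not engaged: assessed value is $269,000, not less than $263,000. Exception (d) stands.

No — exception (d) applies; the Meridia Transit Authority is not required to disclose the contract file.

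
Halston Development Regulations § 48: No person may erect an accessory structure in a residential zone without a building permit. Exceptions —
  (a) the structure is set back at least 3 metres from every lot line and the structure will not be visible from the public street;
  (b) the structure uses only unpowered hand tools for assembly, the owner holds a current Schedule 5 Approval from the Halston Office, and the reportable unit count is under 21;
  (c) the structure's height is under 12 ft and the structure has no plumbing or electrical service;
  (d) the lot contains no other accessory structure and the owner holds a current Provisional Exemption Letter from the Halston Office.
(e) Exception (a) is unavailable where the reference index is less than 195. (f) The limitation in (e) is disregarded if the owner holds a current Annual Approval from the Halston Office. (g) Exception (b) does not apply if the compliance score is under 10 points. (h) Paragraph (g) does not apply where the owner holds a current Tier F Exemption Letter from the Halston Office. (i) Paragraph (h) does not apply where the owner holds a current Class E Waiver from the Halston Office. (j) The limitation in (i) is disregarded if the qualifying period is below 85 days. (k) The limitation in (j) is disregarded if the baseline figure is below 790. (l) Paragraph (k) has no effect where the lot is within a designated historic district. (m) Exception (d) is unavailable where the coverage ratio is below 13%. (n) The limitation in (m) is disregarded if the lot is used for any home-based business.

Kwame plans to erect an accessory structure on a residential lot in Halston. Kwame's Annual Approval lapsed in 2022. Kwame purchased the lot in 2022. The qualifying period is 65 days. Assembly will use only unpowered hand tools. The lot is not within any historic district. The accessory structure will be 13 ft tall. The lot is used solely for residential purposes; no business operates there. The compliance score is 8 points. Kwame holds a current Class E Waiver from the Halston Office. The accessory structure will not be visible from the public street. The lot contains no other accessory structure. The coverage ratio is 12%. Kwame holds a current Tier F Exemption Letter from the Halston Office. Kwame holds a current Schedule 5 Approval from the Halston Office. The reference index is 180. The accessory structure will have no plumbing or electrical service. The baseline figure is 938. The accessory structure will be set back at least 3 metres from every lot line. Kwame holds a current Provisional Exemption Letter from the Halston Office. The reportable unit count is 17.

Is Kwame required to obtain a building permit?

No — exception (b) applies; Kwame does not need a building permit.

Exception (a)'s conditions are all satisfied: the setback is at least 3 m on every side; the structure will not be visible from the street. But applying paragraphs (e)–(f): (e) is engaged — the reference index is 180, less than the 195 limit. (f), which would lift (e), is not triggered — the Annual Approval is not current. Exception (a) does not apply.
Exception (b)'s conditions are all satisfied: assembly uses only hand tools; a current Schedule 5 Approval is held; the reportable unit count is 17, under the 21 limit. Under paragraphs (g)–(l): (g) is triggered (the compliance score is 8 points, under the 10 points limit), but is overridden by (h): (h) is triggered — a current Tier F Exemption Letter is held. (i) is engaged (a current Class E Waiver is held), but is itself disapplied by (j): (j) operates — the qualifying period is 65 days, below the 85 days limit. (k) is inapplicable (the baseline figure is 938, not below 790), so (j) stands. So (b) applies.
Exception (c) requires that the structure's height is under 12 ft; but the structure's height is 13 ft, not under 12 ft, so (c) is unavailable.
Exception (d)'s conditions are all satisfied: the lot has no other accessory structure; a current Provisional Exemption Letter is held. Turning to paragraphs (m)–(n): (m) is triggered — the coverage ratio is 12%, below the 13% limit. (n), which would lift (m), is not engaged — the lot is solely residential. So (d) is unavailable.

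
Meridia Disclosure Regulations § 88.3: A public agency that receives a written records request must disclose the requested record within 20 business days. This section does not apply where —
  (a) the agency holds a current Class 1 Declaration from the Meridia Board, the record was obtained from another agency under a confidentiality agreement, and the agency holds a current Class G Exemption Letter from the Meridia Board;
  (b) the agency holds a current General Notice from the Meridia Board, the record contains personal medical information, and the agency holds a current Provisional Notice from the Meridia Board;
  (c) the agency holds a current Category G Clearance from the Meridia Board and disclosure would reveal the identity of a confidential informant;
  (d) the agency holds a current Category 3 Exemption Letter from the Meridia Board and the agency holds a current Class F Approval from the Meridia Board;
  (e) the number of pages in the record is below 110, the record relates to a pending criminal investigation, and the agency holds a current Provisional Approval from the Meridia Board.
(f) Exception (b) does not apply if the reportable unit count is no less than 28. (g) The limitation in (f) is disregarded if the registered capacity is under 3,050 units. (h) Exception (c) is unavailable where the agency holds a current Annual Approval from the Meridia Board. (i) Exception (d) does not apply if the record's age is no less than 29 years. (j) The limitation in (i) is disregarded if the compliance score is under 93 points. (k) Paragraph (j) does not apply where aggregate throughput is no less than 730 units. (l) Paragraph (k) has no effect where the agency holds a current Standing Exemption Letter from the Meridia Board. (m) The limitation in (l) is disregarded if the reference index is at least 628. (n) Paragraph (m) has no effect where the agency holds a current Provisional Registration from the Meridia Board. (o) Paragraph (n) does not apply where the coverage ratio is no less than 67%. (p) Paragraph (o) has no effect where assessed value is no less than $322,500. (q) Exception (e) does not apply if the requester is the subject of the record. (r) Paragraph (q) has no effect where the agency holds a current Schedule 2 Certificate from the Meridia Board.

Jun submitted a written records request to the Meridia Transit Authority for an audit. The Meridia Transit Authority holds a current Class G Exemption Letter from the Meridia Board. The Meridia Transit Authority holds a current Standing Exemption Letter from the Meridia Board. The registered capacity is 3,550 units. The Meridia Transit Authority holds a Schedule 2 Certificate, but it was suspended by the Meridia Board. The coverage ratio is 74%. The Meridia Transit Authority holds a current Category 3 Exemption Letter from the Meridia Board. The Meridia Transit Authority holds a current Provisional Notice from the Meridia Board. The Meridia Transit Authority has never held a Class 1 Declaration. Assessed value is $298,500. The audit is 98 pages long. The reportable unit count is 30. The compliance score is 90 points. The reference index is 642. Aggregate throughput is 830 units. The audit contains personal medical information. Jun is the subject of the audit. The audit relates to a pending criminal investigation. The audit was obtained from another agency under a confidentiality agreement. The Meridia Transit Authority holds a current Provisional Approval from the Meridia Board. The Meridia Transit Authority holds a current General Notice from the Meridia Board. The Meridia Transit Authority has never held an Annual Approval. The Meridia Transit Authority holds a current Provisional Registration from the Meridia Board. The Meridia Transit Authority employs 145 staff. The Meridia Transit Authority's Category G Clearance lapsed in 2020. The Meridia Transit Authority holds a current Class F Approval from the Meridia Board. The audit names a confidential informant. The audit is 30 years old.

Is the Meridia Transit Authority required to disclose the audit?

Exception (a) does not apply: there is no Class 1 Declaration in force.
Exception (b)'s conditions are all satisfied: a current General Notice is held; the audit contains personal medical information; a current Provisional Notice is held. However, paragraphs (f)–(g) must be considered: (f) operates against (b): the reportable unit count is 30, meeting the 28 threshold. (g), which would lift (f), is not engaged — the registered capacity is 3,550 units, not under 3,050 units. (b) is therefore removed.
Exception (c) fails — the Category G Clearance is not current.
All of (d)'s requirements are met (a current Category 3 Exemption Letter is held; a current Class F Approval is held). But: (i) operates against (d): the record's age is 30 years, meeting the 29 years threshold. (j) would limit (i) — the compliance score is 90 points, under the 93 points limit — but (k) sets (j) aside: (k) operates against (j): aggregate throughput is 830 units, meeting the 730 units threshold. (l) would limit (k) — a current Standing Exemption Letter is held — but (m) sets (l) aside: (m) operates — the reference index is 642, meeting the 628 threshold. (n) is triggered (a current Provisional Registration is held), but is overridden by (o): (o) operates — the coverage ratio is 74%, meeting the 67% threshold. (p), which would lift (o), is not engaged — assessed value is $298,500, short of $322,500. Exception (d) does not apply.
Exception (e) is satisfied on its face — the number of pages in the record is 98, below the 110 limit; the audit relates to a pending investigation; a current Provisional Approval is held. But: (q) operates — Jun is the subject of the audit. (r) is not engaged (the Schedule 2 Certificate is not current), so (q) stands. (e) is therefore removed.
No exception applies. The general rule governs.

Yes — the Meridia Transit Authority must disclose the audit.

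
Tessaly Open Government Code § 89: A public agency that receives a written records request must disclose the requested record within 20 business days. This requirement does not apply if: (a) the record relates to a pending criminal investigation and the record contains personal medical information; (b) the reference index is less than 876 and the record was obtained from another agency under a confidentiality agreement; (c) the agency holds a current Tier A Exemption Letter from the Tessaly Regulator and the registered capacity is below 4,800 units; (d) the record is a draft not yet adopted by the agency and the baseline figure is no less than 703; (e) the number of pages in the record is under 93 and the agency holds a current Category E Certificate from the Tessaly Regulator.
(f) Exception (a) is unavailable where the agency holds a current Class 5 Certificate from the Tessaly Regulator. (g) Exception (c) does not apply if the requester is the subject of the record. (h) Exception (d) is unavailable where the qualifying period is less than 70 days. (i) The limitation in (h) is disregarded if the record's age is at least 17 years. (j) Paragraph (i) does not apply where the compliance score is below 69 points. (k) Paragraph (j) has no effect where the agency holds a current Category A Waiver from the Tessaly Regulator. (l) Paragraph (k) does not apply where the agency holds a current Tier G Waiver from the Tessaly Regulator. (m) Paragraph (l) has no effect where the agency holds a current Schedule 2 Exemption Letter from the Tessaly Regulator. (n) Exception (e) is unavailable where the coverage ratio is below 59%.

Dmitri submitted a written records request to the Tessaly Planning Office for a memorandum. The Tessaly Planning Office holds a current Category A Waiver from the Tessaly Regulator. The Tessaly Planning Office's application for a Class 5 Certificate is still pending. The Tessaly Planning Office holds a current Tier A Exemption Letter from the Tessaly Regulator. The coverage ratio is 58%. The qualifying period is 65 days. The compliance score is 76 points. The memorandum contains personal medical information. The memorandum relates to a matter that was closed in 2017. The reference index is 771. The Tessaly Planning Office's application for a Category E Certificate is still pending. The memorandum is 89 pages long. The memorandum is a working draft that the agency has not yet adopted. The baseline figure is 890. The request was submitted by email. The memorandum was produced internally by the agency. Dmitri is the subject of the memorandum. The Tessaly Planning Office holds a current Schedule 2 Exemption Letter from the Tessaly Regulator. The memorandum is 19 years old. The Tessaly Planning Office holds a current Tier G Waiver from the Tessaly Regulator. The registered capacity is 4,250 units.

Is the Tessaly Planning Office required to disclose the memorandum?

Exception (a) fails — the memorandum relates to a closed matter.
Exception (b) does not apply: the memorandum was produced internally.
All of (c)'s requirements are met (a current Tier A Exemption Letter is held; the registered capacity is 4,250 units, below the 4,800 units limit). But: (g) operates against (c): Dmitri is the subject of the memorandum. (c) is therefore removed.
All of (d)'s requirements are met (the memorandum is an unadopted draft; the baseline figure is 890, meeting the 703 threshold). Under paragraphs (h)–(m): (h) would limit (d) — the qualifying period is 65 days, less than the 70 days limit — but (i) sets (h) aside: (i) operates — the record's age is 19 years, meeting the 17 years threshold. (j) is not engaged (the compliance score is 76 points, not below 69 points), so (i) stands. Exception (d) stands.
Exception (e) requires that the agency holds a current Category E Certificate from the Tessaly Regulator; but there is no Category E Certificate in force, so (e) is unavailable.

No — exception (d) applies; the Tessaly Planning Office is not required to disclose the memorandum.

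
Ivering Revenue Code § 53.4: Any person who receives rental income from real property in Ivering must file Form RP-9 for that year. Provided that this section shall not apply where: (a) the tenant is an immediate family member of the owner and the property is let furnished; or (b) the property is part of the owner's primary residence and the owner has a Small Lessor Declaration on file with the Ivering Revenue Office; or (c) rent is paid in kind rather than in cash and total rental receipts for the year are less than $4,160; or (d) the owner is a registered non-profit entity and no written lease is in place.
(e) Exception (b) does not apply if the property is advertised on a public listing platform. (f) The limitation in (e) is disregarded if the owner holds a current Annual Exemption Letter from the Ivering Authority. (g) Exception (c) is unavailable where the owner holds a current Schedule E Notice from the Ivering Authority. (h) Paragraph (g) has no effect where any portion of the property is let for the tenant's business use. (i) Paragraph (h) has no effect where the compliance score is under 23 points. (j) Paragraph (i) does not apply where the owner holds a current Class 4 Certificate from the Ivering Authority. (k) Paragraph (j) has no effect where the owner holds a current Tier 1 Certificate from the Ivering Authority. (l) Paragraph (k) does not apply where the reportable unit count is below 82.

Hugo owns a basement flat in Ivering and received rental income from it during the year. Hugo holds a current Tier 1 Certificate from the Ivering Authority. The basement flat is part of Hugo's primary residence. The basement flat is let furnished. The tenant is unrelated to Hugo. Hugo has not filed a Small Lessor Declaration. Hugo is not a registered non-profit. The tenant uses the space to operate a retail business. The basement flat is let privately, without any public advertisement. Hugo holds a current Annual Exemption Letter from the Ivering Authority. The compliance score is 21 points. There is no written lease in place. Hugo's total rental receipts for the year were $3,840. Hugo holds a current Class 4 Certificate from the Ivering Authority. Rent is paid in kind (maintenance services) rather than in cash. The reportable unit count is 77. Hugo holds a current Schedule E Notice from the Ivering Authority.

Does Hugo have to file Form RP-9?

Exception (a) requires that the tenant is an immediate family member of the owner; but the tenant is unrelated to the owner, so (a) is unavailable.
Exception (b) requires that the owner has a Small Lessor Declaration on file with the Ivering Revenue Office; but no Small Lessor Declaration is on file, so (b) is unavailable.
All of (c)'s requirements are met (rent is paid in kind; total rental receipts for the year are $3,840, less than the $4,160 limit). Under paragraphs (g)–(l): (g) would limit (c) — a current Schedule E Notice is held — but (h) sets (g) aside: (h) operates against (g): the space is let for business use. (i) would limit (h) — the compliance score is 21 points, under the 23 points limit — but (j) sets (i) aside: (j) operates — a current Class 4 Certificate is held. (k) is engaged (a current Tier 1 Certificate is held), but yields to (l): (l) is triggered — the reportable unit count is 77, below the 82 limit. (c) remains available.
Exception (d) fails — Hugo is not a registered non-profit.

No — exception (c) applies; Hugo is not required to file Form RP-9.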